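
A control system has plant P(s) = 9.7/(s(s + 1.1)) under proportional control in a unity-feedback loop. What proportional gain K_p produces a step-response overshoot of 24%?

K_p = 0.182

From %OS = 100·exp(−πζ/√(1−ζ²)) = 24%, ζ = −ln(0.24)/√(π²+ln²(0.24)) = 0.4136.
Characteristic equation s² + 1.1s + 9.7K_p = 0 gives ζ = 1.1/(2√(9.7K_p)).
Setting ζ = 0.4136: √(9.7K_p) = 1.1/(2·0.4136) = 1.33, so K_p = 1.768/9.7 = 0.182.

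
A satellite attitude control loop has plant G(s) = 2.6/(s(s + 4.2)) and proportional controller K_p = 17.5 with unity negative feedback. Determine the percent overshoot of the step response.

35.7%

From 1 + K_pG(s) = 0: s² + 4.2s + 45.5 = 0 ⇒ ω_n = 6.745, ζ = 0.3113.
%OS = 100·exp(−πζ/√(1−ζ²)) = 100·exp(−π·0.3113/√0.9031) = 35.7%.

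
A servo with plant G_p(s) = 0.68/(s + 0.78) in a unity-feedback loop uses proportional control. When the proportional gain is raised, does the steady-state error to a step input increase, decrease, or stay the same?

e_ss = 1/(1 + K_p·G_p(0)); a larger K_p raises the denominator, so e_ss decreases.

decrease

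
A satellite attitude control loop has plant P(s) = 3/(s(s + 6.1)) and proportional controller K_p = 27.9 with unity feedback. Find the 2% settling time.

From 1 + K_pP(s) = 0: s² + 6.1s + 83.7 = 0 ⇒ ω_n = 9.149, ζ = 0.3334.
2% settling time T_s ≈ 4/(ζω_n) = 4/3.05 = 1.31 s.

T_s ≈ 1.31 s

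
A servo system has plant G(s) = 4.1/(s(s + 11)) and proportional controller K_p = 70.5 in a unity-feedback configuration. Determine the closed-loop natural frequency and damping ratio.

The closed-loop denominator is s(s+11) + 70.5·4.1 = s² + 11s + 289.
So ω_n² = 289 ⇒ ω_n = 17 rad/s, and ζ = 11/(2ω_n) = 0.324.

ω_n = 17 rad/s, ζ = 0.324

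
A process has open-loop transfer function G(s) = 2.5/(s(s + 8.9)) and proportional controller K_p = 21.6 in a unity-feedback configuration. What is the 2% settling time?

Closed-loop characteristic equation: s² + 8.9s + 54 = 0, so ω_n = 7.348 rad/s and ζ = 8.9/(2·7.348) = 0.6056.
2% settling time T_s ≈ 4/(ζω_n) = 4/4.45 = 0.899 s.

T_s ≈ 0.899 s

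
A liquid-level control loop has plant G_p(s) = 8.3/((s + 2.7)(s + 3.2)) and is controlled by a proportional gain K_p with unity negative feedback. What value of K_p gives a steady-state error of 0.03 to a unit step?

K_p = 33.7

Steady-state error for a unit step on this type-0 loop is 1/(1 + K_p·G_p(0)).
G_p(0) = 0.9606. Require 1/(1 + K_p·0.9606) = 0.03, so 1 + 0.9606·K_p = 33.33.
K_p = (33.33 − 1)/0.9606 = 33.7.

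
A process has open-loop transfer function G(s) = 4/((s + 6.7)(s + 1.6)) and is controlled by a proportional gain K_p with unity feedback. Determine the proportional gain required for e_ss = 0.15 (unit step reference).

The loop is type 0, so e_ss(step) = 1/(1 + K_pos) with K_pos = K_p·G(0).
G(0) = 0.3731. Require 1/(1 + K_p·0.3731) = 0.15, so 1 + 0.3731·K_p = 6.667.
K_p = (6.667 − 1)/0.3731 = 15.2.

K_p = 15.2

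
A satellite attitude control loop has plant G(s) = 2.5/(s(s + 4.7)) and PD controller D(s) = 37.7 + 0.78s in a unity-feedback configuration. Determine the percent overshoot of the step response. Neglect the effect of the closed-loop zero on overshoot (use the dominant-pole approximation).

Forward path: (37.7 + 0.78s)·2.5/(s(s+4.7)). The closed-loop characteristic equation is s² + (4.7 + 2.5·0.78)s + 2.5·37.7 = 0.
That is s² + 6.65s + 94.25 = 0, so ω_n = 9.708 rad/s and ζ = 6.65/(2·9.708) = 0.3425.
%OS = 100·exp(−πζ/√(1−ζ²)) = 31.8%.

31.8%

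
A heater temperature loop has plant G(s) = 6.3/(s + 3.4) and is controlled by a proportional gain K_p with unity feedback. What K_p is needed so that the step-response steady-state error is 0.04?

Steady-state error for a unit step on this type-0 loop is 1/(1 + K_p·G(0)).
G(0) = 1.853. Require 1/(1 + K_p·1.853) = 0.04, so 1 + 1.853·K_p = 25.
K_p = (25 − 1)/1.853 = 13.

K_p = 13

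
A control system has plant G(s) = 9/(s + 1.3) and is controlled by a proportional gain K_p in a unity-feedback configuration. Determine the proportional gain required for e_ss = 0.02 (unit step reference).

For a type-0 loop with proportional control, e_ss = 1/(1 + K_p·G(0)).
G(0) = 6.923. Require 1/(1 + K_p·6.923) = 0.02, so 1 + 6.923·K_p = 50.
K_p = (50 − 1)/6.923 = 7.08.

K_p = 7.08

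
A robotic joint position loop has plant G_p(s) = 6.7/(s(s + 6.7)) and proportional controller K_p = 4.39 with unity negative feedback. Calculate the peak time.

Closed-loop characteristic equation: s² + 6.7s + 29.41 = 0, so ω_n = 5.423 rad/s and ζ = 6.7/(2·5.423) = 0.6177.
Damped frequency ω_d = ω_n√(1−ζ²) = 4.265 rad/s, so peak time T_p = π/ω_d = 0.737 s.

T_p = 0.737 s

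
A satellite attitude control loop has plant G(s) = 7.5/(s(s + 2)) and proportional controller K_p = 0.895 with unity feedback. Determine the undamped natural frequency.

ω_n = 2.59 rad/s

With unity feedback the closed-loop characteristic equation is s² + 2s + 0.895·7.5 = s² + 2s + 6.713 = 0.
So ω_n² = 6.713 ⇒ ω_n = 2.591 rad/s, and ζ = 2/(2ω_n) = 0.386.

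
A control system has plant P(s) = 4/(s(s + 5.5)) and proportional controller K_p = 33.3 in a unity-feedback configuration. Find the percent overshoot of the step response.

46.3%

From 1 + K_pP(s) = 0: s² + 5.5s + 133.2 = 0 ⇒ ω_n = 11.54, ζ = 0.2383.
%OS = 100·exp(−πζ/√(1−ζ²)) = 100·exp(−π·0.2383/√0.9432) = 46.3%.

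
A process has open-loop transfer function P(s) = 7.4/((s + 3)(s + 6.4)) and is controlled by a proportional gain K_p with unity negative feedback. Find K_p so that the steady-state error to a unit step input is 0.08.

The loop is type 0, so e_ss(step) = 1/(1 + K_pos) with K_pos = K_p·P(0).
P(0) = 0.3854. Require 1/(1 + K_p·0.3854) = 0.08, so 1 + 0.3854·K_p = 12.5.
K_p = (12.5 − 1)/0.3854 = 29.8.

K_p = 29.8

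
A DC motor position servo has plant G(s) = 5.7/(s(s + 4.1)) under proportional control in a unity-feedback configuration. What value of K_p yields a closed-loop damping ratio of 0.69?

Closed-loop characteristic equation: s² + 4.1s + K_p·5.7 = 0.
So ω_n = √(5.7K_p) and 2ζω_n = 4.1, giving ζ = 4.1/(2√(5.7K_p)).
Setting ζ = 0.69: √(5.7K_p) = 4.1/(2·0.69) = 2.971, so K_p = 8.827/5.7 = 1.55.

K_p = 1.55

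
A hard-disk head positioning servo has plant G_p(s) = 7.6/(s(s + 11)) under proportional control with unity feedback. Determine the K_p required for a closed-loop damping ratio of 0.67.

K_p = 8.87

Closed-loop characteristic equation: s² + 11s + K_p·7.6 = 0.
So ω_n = √(7.6K_p) and 2ζω_n = 11, giving ζ = 11/(2√(7.6K_p)).
Setting ζ = 0.67: √(7.6K_p) = 11/(2·0.67) = 8.209, so K_p = 67.39/7.6 = 8.87.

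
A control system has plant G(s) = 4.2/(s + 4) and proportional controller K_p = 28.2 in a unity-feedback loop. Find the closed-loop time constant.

Closed-loop transfer function: T(s) = K_p·G(s)/(1 + K_p·G(s)) = 118.4/(s + 4 + 118.4) = 118.4/(s + 122.4).
Time constant τ = 1/122.4 = 0.00817 s.

τ = 0.00817 s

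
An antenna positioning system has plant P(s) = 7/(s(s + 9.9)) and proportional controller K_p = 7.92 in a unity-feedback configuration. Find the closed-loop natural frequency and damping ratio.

The closed-loop denominator is s(s+9.9) + 7.92·7 = s² + 9.9s + 55.44.
So ω_n² = 55.44 ⇒ ω_n = 7.446 rad/s, and ζ = 9.9/(2ω_n) = 0.665.

ω_n = 7.45 rad/s, ζ = 0.665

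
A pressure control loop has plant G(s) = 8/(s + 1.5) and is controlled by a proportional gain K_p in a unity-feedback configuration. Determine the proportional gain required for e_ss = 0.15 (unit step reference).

K_p = 1.06

For a type-0 loop with proportional control, e_ss = 1/(1 + K_p·G(0)).
G(0) = 5.333. Require 1/(1 + K_p·5.333) = 0.15, so 1 + 5.333·K_p = 6.667.
K_p = (6.667 − 1)/5.333 = 1.06.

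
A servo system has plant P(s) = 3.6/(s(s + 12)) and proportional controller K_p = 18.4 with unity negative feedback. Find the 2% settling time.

The closed-loop denominator s² + 12s + 66.24 gives ω_n = √66.24 = 8.139 and ζ = 12/(2ω_n) = 0.7372.
2% settling time T_s ≈ 4/(ζω_n) = 4/6 = 0.667 s.

T_s ≈ 0.667 s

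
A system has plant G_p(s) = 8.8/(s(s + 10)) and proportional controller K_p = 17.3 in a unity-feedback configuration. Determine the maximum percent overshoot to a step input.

From 1 + K_pG_p(s) = 0: s² + 10s + 152.2 = 0 ⇒ ω_n = 12.34, ζ = 0.4052.
%OS = 100·exp(−πζ/√(1−ζ²)) = 100·exp(−π·0.4052/√0.8358) = 24.8%.

24.8%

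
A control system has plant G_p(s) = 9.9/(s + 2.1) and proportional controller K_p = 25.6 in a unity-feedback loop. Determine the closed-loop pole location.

Closed-loop transfer function: T(s) = K_p·G_p(s)/(1 + K_p·G_p(s)) = 253.4/(s + 2.1 + 253.4) = 253.4/(s + 255.5).
The closed-loop pole is at s = −255.5.

s = -255.5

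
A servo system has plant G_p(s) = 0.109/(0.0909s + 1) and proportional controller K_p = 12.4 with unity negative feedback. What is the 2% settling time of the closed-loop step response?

T_s ≈ 0.155 s

Closed loop: T(s) = K_p·G_p/(1+K_p·G_p) = 1.352/(0.0909s + 1 + 1.352), with pole at s = −(1 + 1.352)/0.0909 = −25.87.
τ = 1/25.87 = 0.03865 s, so 2% settling time ≈ 4τ = 0.155 s.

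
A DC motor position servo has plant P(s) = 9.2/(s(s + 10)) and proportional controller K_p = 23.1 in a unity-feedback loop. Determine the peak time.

Closed-loop characteristic equation: s² + 10s + 212.5 = 0, so ω_n = 14.58 rad/s and ζ = 10/(2·14.58) = 0.343.
Damped frequency ω_d = ω_n√(1−ζ²) = 13.69 rad/s, so peak time T_p = π/ω_d = 0.229 s.

T_p = 0.229 s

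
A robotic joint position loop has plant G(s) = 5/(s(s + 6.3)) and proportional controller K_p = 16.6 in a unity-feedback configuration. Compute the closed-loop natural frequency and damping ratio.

1 + K_p·G(s) = 0 gives s² + 6.3s + 83 = 0.
Matching s² + 2ζω_n s + ω_n²: ω_n = √83 = 9.11 rad/s and 2ζω_n = 6.3, so ζ = 6.3/(2·9.11) = 0.346.

ω_n = 9.11 rad/s, ζ = 0.346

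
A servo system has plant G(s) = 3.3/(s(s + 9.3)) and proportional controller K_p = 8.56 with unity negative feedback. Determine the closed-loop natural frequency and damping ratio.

The closed-loop denominator is s(s+9.3) + 8.56·3.3 = s² + 9.3s + 28.25.
Matching s² + 2ζω_n s + ω_n²: ω_n = √28.25 = 5.315 rad/s and 2ζω_n = 9.3, so ζ = 9.3/(2·5.315) = 0.875.

ω_n = 5.31 rad/s, ζ = 0.875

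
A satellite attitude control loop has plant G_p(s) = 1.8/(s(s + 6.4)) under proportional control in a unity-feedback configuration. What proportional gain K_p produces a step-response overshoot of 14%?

K_p = 20.2

From %OS = 100·exp(−πζ/√(1−ζ²)) = 14%, ζ = −ln(0.14)/√(π²+ln²(0.14)) = 0.5305.
Characteristic equation s² + 6.4s + 1.8K_p = 0 gives ζ = 6.4/(2√(1.8K_p)).
Setting ζ = 0.5305: √(1.8K_p) = 6.4/(2·0.5305) = 6.032, so K_p = 36.38/1.8 = 20.2.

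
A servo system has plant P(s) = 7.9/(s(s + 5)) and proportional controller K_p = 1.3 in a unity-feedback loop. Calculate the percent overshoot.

1.99%

The closed-loop denominator s² + 5s + 10.27 gives ω_n = √10.27 = 3.205 and ζ = 5/(2ω_n) = 0.7801.
%OS = 100·exp(−πζ/√(1−ζ²)) = 100·exp(−π·0.7801/√0.3914) = 1.99%.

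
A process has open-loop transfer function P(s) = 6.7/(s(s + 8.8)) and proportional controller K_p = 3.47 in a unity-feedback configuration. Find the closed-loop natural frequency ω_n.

ω_n = 4.82 rad/s

The closed-loop denominator is s(s+8.8) + 3.47·6.7 = s² + 8.8s + 23.25.
So ω_n² = 23.25 ⇒ ω_n = 4.822 rad/s, and ζ = 8.8/(2ω_n) = 0.913.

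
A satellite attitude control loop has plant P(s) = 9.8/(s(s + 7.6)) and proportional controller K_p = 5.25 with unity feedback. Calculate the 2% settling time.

T_s ≈ 1.05 s

From 1 + K_pP(s) = 0: s² + 7.6s + 51.45 = 0 ⇒ ω_n = 7.173, ζ = 0.5298.
2% settling time T_s ≈ 4/(ζω_n) = 4/3.8 = 1.05 s.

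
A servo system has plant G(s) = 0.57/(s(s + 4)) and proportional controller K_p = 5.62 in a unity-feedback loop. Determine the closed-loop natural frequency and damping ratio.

1 + K_p·G(s) = 0 gives s² + 4s + 3.203 = 0.
Matching s² + 2ζω_n s + ω_n²: ω_n = √3.203 = 1.79 rad/s and 2ζω_n = 4, so ζ = 4/(2·1.79) = 1.12.

ω_n = 1.79 rad/s, ζ = 1.12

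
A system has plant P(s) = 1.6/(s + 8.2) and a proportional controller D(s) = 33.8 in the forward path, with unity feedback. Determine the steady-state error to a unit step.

0.132

The loop is type 0. Static position error constant K_pos = D(0)·P(0) = 33.8·0.1951 = 6.595.
Steady-state error to a unit step: e_ss = 1/(1+K_pos) = 1/7.595 = 0.132.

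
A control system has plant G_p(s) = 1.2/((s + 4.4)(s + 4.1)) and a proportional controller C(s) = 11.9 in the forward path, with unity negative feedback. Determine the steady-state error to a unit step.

0.558

The loop is type 0. Static position error constant K_pos = C(0)·G_p(0) = 11.9·0.06652 = 0.7916.
Steady-state error to a unit step: e_ss = 1/(1+K_pos) = 1/1.792 = 0.558.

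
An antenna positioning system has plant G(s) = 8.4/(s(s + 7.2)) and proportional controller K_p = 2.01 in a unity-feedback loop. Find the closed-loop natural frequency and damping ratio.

ω_n = 4.11 rad/s, ζ = 0.876

With unity feedback the closed-loop characteristic equation is s² + 7.2s + 2.01·8.4 = s² + 7.2s + 16.88 = 0.
Matching s² + 2ζω_n s + ω_n²: ω_n = √16.88 = 4.109 rad/s and 2ζω_n = 7.2, so ζ = 7.2/(2·4.109) = 0.876.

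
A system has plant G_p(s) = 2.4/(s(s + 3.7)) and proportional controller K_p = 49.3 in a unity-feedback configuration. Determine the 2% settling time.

The closed-loop denominator s² + 3.7s + 118.3 gives ω_n = √118.3 = 10.88 and ζ = 3.7/(2ω_n) = 0.1701.
2% settling time T_s ≈ 4/(ζω_n) = 4/1.85 = 2.16 s.

T_s ≈ 2.16 s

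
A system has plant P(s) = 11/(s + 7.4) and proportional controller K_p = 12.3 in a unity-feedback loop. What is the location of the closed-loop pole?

Closed-loop transfer function: T(s) = K_p·P(s)/(1 + K_p·P(s)) = 135.3/(s + 7.4 + 135.3) = 135.3/(s + 142.7).
The closed-loop pole is at s = −142.7.

s = -142.7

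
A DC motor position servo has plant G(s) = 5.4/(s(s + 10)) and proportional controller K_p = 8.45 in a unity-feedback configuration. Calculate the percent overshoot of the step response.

3.15%

The closed-loop denominator s² + 10s + 45.63 gives ω_n = √45.63 = 6.755 and ζ = 10/(2ω_n) = 0.7402.
%OS = 100·exp(−πζ/√(1−ζ²)) = 100·exp(−π·0.7402/√0.4521) = 3.15%.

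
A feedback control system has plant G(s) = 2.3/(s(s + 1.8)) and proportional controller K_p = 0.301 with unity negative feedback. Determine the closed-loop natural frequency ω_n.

With unity feedback the closed-loop characteristic equation is s² + 1.8s + 0.301·2.3 = s² + 1.8s + 0.6923 = 0.
Matching s² + 2ζω_n s + ω_n²: ω_n = √0.6923 = 0.832 rad/s and 2ζω_n = 1.8, so ζ = 1.8/(2·0.832) = 1.08.

ω_n = 0.832 rad/s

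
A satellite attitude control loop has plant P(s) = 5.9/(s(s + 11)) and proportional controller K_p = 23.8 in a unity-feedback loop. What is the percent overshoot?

19.3%

The closed-loop denominator s² + 11s + 140.4 gives ω_n = √140.4 = 11.85 and ζ = 11/(2ω_n) = 0.4641.
%OS = 100·exp(−πζ/√(1−ζ²)) = 100·exp(−π·0.4641/√0.7846) = 19.3%.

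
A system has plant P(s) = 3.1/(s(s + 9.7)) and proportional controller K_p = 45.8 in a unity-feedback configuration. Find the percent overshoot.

24.7%

The closed-loop denominator s² + 9.7s + 142 gives ω_n = √142 = 11.92 and ζ = 9.7/(2ω_n) = 0.407.
%OS = 100·exp(−πζ/√(1−ζ²)) = 100·exp(−π·0.407/√0.8343) = 24.7%.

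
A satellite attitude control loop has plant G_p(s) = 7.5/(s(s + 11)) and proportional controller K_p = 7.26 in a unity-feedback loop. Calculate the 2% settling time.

Closed-loop characteristic equation: s² + 11s + 54.45 = 0, so ω_n = 7.379 rad/s and ζ = 11/(2·7.379) = 0.7454.
2% settling time T_s ≈ 4/(ζω_n) = 4/5.5 = 0.727 s.

T_s ≈ 0.727 s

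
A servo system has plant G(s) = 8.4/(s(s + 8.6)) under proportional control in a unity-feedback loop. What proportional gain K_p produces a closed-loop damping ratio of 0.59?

Closed-loop characteristic equation: s² + 8.6s + K_p·8.4 = 0.
So ω_n = √(8.4K_p) and 2ζω_n = 8.6, giving ζ = 8.6/(2√(8.4K_p)).
Setting ζ = 0.59: √(8.4K_p) = 8.6/(2·0.59) = 7.288, so K_p = 53.12/8.4 = 6.32.

K_p = 6.32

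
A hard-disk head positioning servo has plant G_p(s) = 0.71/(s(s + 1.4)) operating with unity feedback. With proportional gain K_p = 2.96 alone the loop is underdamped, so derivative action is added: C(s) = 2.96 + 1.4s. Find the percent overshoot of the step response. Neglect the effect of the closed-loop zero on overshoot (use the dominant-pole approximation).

1.01%

Forward path: (2.96 + 1.4s)·0.71/(s(s+1.4)). The closed-loop characteristic equation is s² + (1.4 + 0.71·1.4)s + 0.71·2.96 = 0.
That is s² + 2.394s + 2.102 = 0, so ω_n = 1.45 rad/s and ζ = 2.394/(2·1.45) = 0.8257.
%OS = 100·exp(−πζ/√(1−ζ²)) = 1.01%.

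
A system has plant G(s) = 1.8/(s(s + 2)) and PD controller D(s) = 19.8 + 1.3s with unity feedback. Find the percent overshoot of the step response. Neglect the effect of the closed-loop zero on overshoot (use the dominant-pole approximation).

Forward path: (19.8 + 1.3s)·1.8/(s(s+2)). The closed-loop characteristic equation is s² + (2 + 1.8·1.3)s + 1.8·19.8 = 0.
That is s² + 4.34s + 35.64 = 0, so ω_n = 5.97 rad/s and ζ = 4.34/(2·5.97) = 0.3635.
%OS = 100·exp(−πζ/√(1−ζ²)) = 29.4%.

29.4%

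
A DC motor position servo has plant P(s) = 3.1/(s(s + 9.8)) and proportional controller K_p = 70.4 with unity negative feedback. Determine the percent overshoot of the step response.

The closed-loop denominator s² + 9.8s + 218.2 gives ω_n = √218.2 = 14.77 and ζ = 9.8/(2ω_n) = 0.3317.
%OS = 100·exp(−πζ/√(1−ζ²)) = 100·exp(−π·0.3317/√0.89) = 33.1%.

33.1%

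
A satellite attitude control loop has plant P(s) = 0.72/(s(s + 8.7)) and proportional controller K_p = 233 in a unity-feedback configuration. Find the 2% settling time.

T_s ≈ 0.92 s

From 1 + K_pP(s) = 0: s² + 8.7s + 167.8 = 0 ⇒ ω_n = 12.95, ζ = 0.3358.
2% settling time T_s ≈ 4/(ζω_n) = 4/4.35 = 0.92 s.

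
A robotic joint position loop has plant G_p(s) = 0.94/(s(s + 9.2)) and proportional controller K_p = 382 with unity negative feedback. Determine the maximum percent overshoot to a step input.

45.6%

Closed-loop characteristic equation: s² + 9.2s + 359.1 = 0, so ω_n = 18.95 rad/s and ζ = 9.2/(2·18.95) = 0.2428.
%OS = 100·exp(−πζ/√(1−ζ²)) = 100·exp(−π·0.2428/√0.9411) = 45.6%.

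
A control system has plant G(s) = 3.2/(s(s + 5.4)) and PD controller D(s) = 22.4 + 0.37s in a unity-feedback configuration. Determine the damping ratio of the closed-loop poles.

Forward path: (22.4 + 0.37s)·3.2/(s(s+5.4)). The closed-loop characteristic equation is s² + (5.4 + 3.2·0.37)s + 3.2·22.4 = 0.
That is s² + 6.584s + 71.68 = 0, so ω_n = 8.466 rad/s and ζ = 6.584/(2·8.466) = 0.3888.

ζ = 0.389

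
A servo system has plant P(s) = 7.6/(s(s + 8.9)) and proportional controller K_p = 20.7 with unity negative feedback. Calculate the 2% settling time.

T_s ≈ 0.899 s

From 1 + K_pP(s) = 0: s² + 8.9s + 157.3 = 0 ⇒ ω_n = 12.54, ζ = 0.3548.
2% settling time T_s ≈ 4/(ζω_n) = 4/4.45 = 0.899 s.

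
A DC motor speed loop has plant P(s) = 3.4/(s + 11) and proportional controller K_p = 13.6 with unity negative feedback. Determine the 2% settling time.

Closed-loop transfer function: T(s) = K_p·P(s)/(1 + K_p·P(s)) = 46.24/(s + 11 + 46.24) = 46.24/(s + 57.24).
Time constant τ = 1/57.24 = 0.01747 s, so the 2% settling time is about 4τ = 0.0699 s.

T_s ≈ 0.0699 s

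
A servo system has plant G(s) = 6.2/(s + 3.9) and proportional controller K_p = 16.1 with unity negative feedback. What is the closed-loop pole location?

s = -103.7

Closed-loop transfer function: T(s) = K_p·G(s)/(1 + K_p·G(s)) = 99.82/(s + 3.9 + 99.82) = 99.82/(s + 103.7).
The closed-loop pole is at s = −103.7.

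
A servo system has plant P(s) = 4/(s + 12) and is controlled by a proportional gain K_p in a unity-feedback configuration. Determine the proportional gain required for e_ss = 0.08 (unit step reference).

Steady-state error for a unit step on this type-0 loop is 1/(1 + K_p·P(0)).
P(0) = 0.3333. Require 1/(1 + K_p·0.3333) = 0.08, so 1 + 0.3333·K_p = 12.5.
K_p = (12.5 − 1)/0.3333 = 34.5.

K_p = 34.5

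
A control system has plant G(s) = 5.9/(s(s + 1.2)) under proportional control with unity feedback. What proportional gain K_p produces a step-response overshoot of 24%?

K_p = 0.357

From %OS = 100·exp(−πζ/√(1−ζ²)) = 24%, ζ = −ln(0.24)/√(π²+ln²(0.24)) = 0.4136.
Characteristic equation s² + 1.2s + 5.9K_p = 0 gives ζ = 1.2/(2√(5.9K_p)).
Setting ζ = 0.4136: √(5.9K_p) = 1.2/(2·0.4136) = 1.451, so K_p = 2.105/5.9 = 0.357.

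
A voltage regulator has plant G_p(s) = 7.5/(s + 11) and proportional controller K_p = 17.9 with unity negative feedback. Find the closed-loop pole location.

Closed-loop transfer function: T(s) = K_p·G_p(s)/(1 + K_p·G_p(s)) = 134.2/(s + 11 + 134.2) = 134.2/(s + 145.2).
The closed-loop pole is at s = −145.2.

s = -145.2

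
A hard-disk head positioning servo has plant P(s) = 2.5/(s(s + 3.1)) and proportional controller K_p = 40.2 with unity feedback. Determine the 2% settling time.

T_s ≈ 2.58 s

From 1 + K_pP(s) = 0: s² + 3.1s + 100.5 = 0 ⇒ ω_n = 10.02, ζ = 0.1546.
2% settling time T_s ≈ 4/(ζω_n) = 4/1.55 = 2.58 s.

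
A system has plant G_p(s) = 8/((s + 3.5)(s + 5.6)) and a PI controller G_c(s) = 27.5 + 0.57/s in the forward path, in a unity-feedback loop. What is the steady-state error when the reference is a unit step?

The open loop G_c(s)G_p(s) has a pole at the origin (type 1), so the static position error constant is infinite and e_ss = 1/(1+∞) = 0.

0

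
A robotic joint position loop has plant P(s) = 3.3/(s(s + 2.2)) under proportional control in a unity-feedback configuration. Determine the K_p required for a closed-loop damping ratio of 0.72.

K_p = 0.707

Closed-loop characteristic equation: s² + 2.2s + K_p·3.3 = 0.
So ω_n = √(3.3K_p) and 2ζω_n = 2.2, giving ζ = 2.2/(2√(3.3K_p)).
Setting ζ = 0.72: √(3.3K_p) = 2.2/(2·0.72) = 1.528, so K_p = 2.334/3.3 = 0.707.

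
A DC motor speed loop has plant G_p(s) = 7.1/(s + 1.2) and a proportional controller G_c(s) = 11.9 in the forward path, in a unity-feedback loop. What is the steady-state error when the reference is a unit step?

The loop is type 0. Static position error constant K_pos = G_c(0)·G_p(0) = 11.9·5.917 = 70.41.
Steady-state error to a unit step: e_ss = 1/(1+K_pos) = 1/71.41 = 0.014.

0.014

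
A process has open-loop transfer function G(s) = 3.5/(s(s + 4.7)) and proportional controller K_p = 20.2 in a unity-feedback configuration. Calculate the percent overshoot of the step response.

40.1%

The closed-loop denominator s² + 4.7s + 70.7 gives ω_n = √70.7 = 8.408 and ζ = 4.7/(2ω_n) = 0.2795.
%OS = 100·exp(−πζ/√(1−ζ²)) = 100·exp(−π·0.2795/√0.9219) = 40.1%.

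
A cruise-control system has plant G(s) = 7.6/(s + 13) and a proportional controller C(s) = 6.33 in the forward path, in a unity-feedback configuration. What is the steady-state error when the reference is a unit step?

The loop is type 0. Static position error constant K_pos = C(0)·G(0) = 6.33·0.5846 = 3.701.
Steady-state error to a unit step: e_ss = 1/(1+K_pos) = 1/4.701 = 0.213.

0.213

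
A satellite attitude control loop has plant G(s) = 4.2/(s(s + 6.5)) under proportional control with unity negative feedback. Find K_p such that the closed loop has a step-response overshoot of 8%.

From %OS = 100·exp(−πζ/√(1−ζ²)) = 8%, ζ = −ln(0.08)/√(π²+ln²(0.08)) = 0.6266.
Characteristic equation s² + 6.5s + 4.2K_p = 0 gives ζ = 6.5/(2√(4.2K_p)).
Setting ζ = 0.6266: √(4.2K_p) = 6.5/(2·0.6266) = 5.187, so K_p = 26.9/4.2 = 6.41.

K_p = 6.41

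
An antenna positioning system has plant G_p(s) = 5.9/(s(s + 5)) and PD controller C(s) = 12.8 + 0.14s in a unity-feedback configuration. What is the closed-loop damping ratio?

ζ = 0.335

Forward path: (12.8 + 0.14s)·5.9/(s(s+5)). The closed-loop characteristic equation is s² + (5 + 5.9·0.14)s + 5.9·12.8 = 0.
That is s² + 5.826s + 75.52 = 0, so ω_n = 8.69 rad/s and ζ = 5.826/(2·8.69) = 0.3352.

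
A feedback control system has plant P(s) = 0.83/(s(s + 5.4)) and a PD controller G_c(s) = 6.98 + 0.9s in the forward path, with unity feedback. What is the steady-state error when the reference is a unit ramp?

0.932

The loop has one pole at the origin (type 1). Velocity error constant K_v = lim_{s→0} s·G_c(s)P(s) = 6.98·0.83/5.4 = 1.073.
Steady-state error to a unit ramp: e_ss = 1/K_v = 0.932.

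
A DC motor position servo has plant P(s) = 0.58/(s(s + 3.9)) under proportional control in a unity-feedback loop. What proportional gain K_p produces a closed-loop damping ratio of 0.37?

Closed-loop characteristic equation: s² + 3.9s + K_p·0.58 = 0.
So ω_n = √(0.58K_p) and 2ζω_n = 3.9, giving ζ = 3.9/(2√(0.58K_p)).
Setting ζ = 0.37: √(0.58K_p) = 3.9/(2·0.37) = 5.27, so K_p = 27.78/0.58 = 47.9.

K_p = 47.9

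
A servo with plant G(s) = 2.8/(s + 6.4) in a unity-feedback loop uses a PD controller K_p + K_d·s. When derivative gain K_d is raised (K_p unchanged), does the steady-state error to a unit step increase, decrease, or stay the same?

At s = 0 the derivative term contributes nothing: C(0) = K_p regardless of K_d, so K_pos = K_p·G(0) and e_ss are unchanged.

unchanged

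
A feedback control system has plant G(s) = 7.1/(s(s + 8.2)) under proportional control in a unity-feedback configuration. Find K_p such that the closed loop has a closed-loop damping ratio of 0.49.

K_p = 9.86

Closed-loop characteristic equation: s² + 8.2s + K_p·7.1 = 0.
So ω_n = √(7.1K_p) and 2ζω_n = 8.2, giving ζ = 8.2/(2√(7.1K_p)).
Setting ζ = 0.49: √(7.1K_p) = 8.2/(2·0.49) = 8.367, so K_p = 70.01/7.1 = 9.86.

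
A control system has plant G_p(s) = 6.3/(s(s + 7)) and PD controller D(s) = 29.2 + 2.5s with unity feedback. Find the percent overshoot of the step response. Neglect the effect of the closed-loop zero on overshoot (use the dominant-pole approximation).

0.793%

Forward path: (29.2 + 2.5s)·6.3/(s(s+7)). The closed-loop characteristic equation is s² + (7 + 6.3·2.5)s + 6.3·29.2 = 0.
That is s² + 22.75s + 184 = 0, so ω_n = 13.56 rad/s and ζ = 22.75/(2·13.56) = 0.8387.
%OS = 100·exp(−πζ/√(1−ζ²)) = 0.793%.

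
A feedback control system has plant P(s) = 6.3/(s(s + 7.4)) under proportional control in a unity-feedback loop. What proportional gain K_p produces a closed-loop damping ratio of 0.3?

K_p = 24.1

Closed-loop characteristic equation: s² + 7.4s + K_p·6.3 = 0.
So ω_n = √(6.3K_p) and 2ζω_n = 7.4, giving ζ = 7.4/(2√(6.3K_p)).
Setting ζ = 0.3: √(6.3K_p) = 7.4/(2·0.3) = 12.33, so K_p = 152.1/6.3 = 24.1.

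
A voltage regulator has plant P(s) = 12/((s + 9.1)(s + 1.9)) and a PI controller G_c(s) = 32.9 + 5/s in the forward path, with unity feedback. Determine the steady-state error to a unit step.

0

The open loop G_c(s)P(s) has a pole at the origin (type 1), so the static position error constant is infinite and e_ss = 1/(1+∞) = 0.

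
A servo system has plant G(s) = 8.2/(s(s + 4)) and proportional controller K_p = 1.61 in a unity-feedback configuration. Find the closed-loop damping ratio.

1 + K_p·G(s) = 0 gives s² + 4s + 13.2 = 0.
So ω_n² = 13.2 ⇒ ω_n = 3.633 rad/s, and ζ = 4/(2ω_n) = 0.55.

ζ = 0.55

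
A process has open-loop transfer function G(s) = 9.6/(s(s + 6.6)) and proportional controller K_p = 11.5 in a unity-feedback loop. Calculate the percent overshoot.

From 1 + K_pG(s) = 0: s² + 6.6s + 110.4 = 0 ⇒ ω_n = 10.51, ζ = 0.3141.
%OS = 100·exp(−πζ/√(1−ζ²)) = 100·exp(−π·0.3141/√0.9014) = 35.4%.

35.4%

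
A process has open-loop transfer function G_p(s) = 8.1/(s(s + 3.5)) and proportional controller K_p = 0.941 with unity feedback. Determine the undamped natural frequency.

ω_n = 2.76 rad/s

The closed-loop denominator is s(s+3.5) + 0.941·8.1 = s² + 3.5s + 7.622.
Matching s² + 2ζω_n s + ω_n²: ω_n = √7.622 = 2.761 rad/s and 2ζω_n = 3.5, so ζ = 3.5/(2·2.761) = 0.634.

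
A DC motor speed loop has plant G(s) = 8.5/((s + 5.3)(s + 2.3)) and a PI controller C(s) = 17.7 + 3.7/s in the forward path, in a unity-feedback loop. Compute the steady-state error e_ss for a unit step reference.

0

The open loop C(s)G(s) has a pole at the origin (type 1), so the static position error constant is infinite and e_ss = 1/(1+∞) = 0.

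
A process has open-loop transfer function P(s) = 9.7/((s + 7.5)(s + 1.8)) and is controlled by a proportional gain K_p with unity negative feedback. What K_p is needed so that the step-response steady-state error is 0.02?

For a type-0 loop with proportional control, e_ss = 1/(1 + K_p·P(0)).
P(0) = 0.7185. Require 1/(1 + K_p·0.7185) = 0.02, so 1 + 0.7185·K_p = 50.
K_p = (50 − 1)/0.7185 = 68.2.

K_p = 68.2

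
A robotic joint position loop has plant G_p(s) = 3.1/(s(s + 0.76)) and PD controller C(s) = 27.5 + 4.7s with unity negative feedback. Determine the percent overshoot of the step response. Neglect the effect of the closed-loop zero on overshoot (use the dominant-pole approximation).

Forward path: (27.5 + 4.7s)·3.1/(s(s+0.76)). The closed-loop characteristic equation is s² + (0.76 + 3.1·4.7)s + 3.1·27.5 = 0.
That is s² + 15.33s + 85.25 = 0, so ω_n = 9.233 rad/s and ζ = 15.33/(2·9.233) = 0.8302.
%OS = 100·exp(−πζ/√(1−ζ²)) = 0.93%.

0.93%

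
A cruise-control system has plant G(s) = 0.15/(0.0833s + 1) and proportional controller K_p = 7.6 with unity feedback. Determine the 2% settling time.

Closed loop: T(s) = K_p·G/(1+K_p·G) = 1.14/(0.0833s + 1 + 1.14), with pole at s = −(1 + 1.14)/0.0833 = −25.69.
τ = 1/25.69 = 0.03893 s, so 2% settling time ≈ 4τ = 0.156 s.

T_s ≈ 0.156 s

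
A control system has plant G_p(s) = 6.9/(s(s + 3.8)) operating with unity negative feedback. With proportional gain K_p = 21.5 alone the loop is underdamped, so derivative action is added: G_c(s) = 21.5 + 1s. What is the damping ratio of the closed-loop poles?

Forward path: (21.5 + 1s)·6.9/(s(s+3.8)). The closed-loop characteristic equation is s² + (3.8 + 6.9·1)s + 6.9·21.5 = 0.
That is s² + 10.7s + 148.3 = 0, so ω_n = 12.18 rad/s and ζ = 10.7/(2·12.18) = 0.4392.

ζ = 0.439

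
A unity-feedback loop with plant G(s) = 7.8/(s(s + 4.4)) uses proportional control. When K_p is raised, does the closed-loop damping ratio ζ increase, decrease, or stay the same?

decrease

ζ = 4.4/(2√(7.8K_p)); increasing K_p raises the denominator, so ζ falls.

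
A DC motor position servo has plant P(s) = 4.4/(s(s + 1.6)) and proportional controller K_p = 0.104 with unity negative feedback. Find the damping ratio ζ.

The closed-loop denominator is s(s+1.6) + 0.104·4.4 = s² + 1.6s + 0.4576.
Matching s² + 2ζω_n s + ω_n²: ω_n = √0.4576 = 0.6765 rad/s and 2ζω_n = 1.6, so ζ = 1.6/(2·0.6765) = 1.18.

ζ = 1.18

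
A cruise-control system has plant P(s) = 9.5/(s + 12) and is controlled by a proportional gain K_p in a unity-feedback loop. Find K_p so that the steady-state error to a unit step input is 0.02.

The loop is type 0, so e_ss(step) = 1/(1 + K_pos) with K_pos = K_p·P(0).
P(0) = 0.7917. Require 1/(1 + K_p·0.7917) = 0.02, so 1 + 0.7917·K_p = 50.
K_p = (50 − 1)/0.7917 = 61.9.

K_p = 61.9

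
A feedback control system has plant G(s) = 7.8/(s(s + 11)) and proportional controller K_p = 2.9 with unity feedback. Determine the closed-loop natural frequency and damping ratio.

ω_n = 4.76 rad/s, ζ = 1.16

With unity feedback the closed-loop characteristic equation is s² + 11s + 2.9·7.8 = s² + 11s + 22.62 = 0.
So ω_n² = 22.62 ⇒ ω_n = 4.756 rad/s, and ζ = 11/(2ω_n) = 1.16.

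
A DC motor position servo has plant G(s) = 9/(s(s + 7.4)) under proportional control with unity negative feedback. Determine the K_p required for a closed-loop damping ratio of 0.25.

K_p = 24.3

Closed-loop characteristic equation: s² + 7.4s + K_p·9 = 0.
So ω_n = √(9K_p) and 2ζω_n = 7.4, giving ζ = 7.4/(2√(9K_p)).
Setting ζ = 0.25: √(9K_p) = 7.4/(2·0.25) = 14.8, so K_p = 219/9 = 24.3.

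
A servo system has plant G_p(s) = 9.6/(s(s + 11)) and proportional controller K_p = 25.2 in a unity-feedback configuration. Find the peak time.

Closed-loop characteristic equation: s² + 11s + 241.9 = 0, so ω_n = 15.55 rad/s and ζ = 11/(2·15.55) = 0.3536.
Damped frequency ω_d = ω_n√(1−ζ²) = 14.55 rad/s, so peak time T_p = π/ω_d = 0.216 s.

T_p = 0.216 s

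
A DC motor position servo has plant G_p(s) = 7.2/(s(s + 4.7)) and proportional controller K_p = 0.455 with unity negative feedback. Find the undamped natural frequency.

ω_n = 1.81 rad/s

The closed-loop denominator is s(s+4.7) + 0.455·7.2 = s² + 4.7s + 3.276.
Matching s² + 2ζω_n s + ω_n²: ω_n = √3.276 = 1.81 rad/s and 2ζω_n = 4.7, so ζ = 4.7/(2·1.81) = 1.3.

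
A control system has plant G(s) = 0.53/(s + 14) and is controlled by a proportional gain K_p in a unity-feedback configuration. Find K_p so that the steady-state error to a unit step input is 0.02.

For a type-0 loop with proportional control, e_ss = 1/(1 + K_p·G(0)).
G(0) = 0.03786. Require 1/(1 + K_p·0.03786) = 0.02, so 1 + 0.03786·K_p = 50.
K_p = (50 − 1)/0.03786 = 1290.

K_p = 1290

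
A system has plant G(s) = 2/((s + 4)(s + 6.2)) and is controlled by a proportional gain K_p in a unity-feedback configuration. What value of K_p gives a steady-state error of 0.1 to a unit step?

Steady-state error for a unit step on this type-0 loop is 1/(1 + K_p·G(0)).
G(0) = 0.08065. Require 1/(1 + K_p·0.08065) = 0.1, so 1 + 0.08065·K_p = 10.
K_p = (10 − 1)/0.08065 = 112.

K_p = 112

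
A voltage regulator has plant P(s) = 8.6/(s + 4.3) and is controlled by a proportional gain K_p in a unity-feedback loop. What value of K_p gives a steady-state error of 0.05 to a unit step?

Steady-state error for a unit step on this type-0 loop is 1/(1 + K_p·P(0)).
P(0) = 2. Require 1/(1 + K_p·2) = 0.05, so 1 + 2·K_p = 20.
K_p = (20 − 1)/2 = 9.5.

K_p = 9.5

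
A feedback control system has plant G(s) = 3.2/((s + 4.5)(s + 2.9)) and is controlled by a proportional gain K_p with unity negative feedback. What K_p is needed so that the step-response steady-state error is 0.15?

K_p = 23.1

Steady-state error for a unit step on this type-0 loop is 1/(1 + K_p·G(0)).
G(0) = 0.2452. Require 1/(1 + K_p·0.2452) = 0.15, so 1 + 0.2452·K_p = 6.667.
K_p = (6.667 − 1)/0.2452 = 23.1.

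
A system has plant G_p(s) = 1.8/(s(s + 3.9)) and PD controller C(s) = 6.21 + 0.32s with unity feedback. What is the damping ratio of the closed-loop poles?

ζ = 0.669

Forward path: (6.21 + 0.32s)·1.8/(s(s+3.9)). The closed-loop characteristic equation is s² + (3.9 + 1.8·0.32)s + 1.8·6.21 = 0.
That is s² + 4.476s + 11.18 = 0, so ω_n = 3.343 rad/s and ζ = 4.476/(2·3.343) = 0.6694.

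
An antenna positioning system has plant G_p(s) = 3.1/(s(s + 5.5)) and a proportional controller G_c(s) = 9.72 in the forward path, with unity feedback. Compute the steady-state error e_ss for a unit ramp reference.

The loop has one pole at the origin (type 1). Velocity error constant K_v = lim_{s→0} s·G_c(s)G_p(s) = 9.72·3.1/5.5 = 5.479.
Steady-state error to a unit ramp: e_ss = 1/K_v = 0.183.

0.183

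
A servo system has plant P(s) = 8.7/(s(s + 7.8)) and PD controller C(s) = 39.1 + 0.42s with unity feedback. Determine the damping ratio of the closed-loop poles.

Forward path: (39.1 + 0.42s)·8.7/(s(s+7.8)). The closed-loop characteristic equation is s² + (7.8 + 8.7·0.42)s + 8.7·39.1 = 0.
That is s² + 11.45s + 340.2 = 0, so ω_n = 18.44 rad/s and ζ = 11.45/(2·18.44) = 0.3105.

ζ = 0.311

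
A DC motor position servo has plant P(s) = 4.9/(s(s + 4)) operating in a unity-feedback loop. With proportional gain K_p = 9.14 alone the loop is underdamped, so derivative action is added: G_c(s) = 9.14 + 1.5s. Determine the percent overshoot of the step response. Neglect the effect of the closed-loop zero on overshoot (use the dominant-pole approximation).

Forward path: (9.14 + 1.5s)·4.9/(s(s+4)). The closed-loop characteristic equation is s² + (4 + 4.9·1.5)s + 4.9·9.14 = 0.
That is s² + 11.35s + 44.79 = 0, so ω_n = 6.692 rad/s and ζ = 11.35/(2·6.692) = 0.848.
%OS = 100·exp(−πζ/√(1−ζ²)) = 0.656%.

0.656%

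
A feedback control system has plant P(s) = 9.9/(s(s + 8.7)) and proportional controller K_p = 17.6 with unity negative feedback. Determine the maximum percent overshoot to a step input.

From 1 + K_pP(s) = 0: s² + 8.7s + 174.2 = 0 ⇒ ω_n = 13.2, ζ = 0.3295.
%OS = 100·exp(−πζ/√(1−ζ²)) = 100·exp(−π·0.3295/√0.8914) = 33.4%.

33.4%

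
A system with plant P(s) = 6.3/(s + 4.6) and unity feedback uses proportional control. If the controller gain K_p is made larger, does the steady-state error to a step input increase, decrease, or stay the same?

e_ss = 1/(1 + K_p·P(0)); a larger K_p raises the denominator, so e_ss decreases.

decrease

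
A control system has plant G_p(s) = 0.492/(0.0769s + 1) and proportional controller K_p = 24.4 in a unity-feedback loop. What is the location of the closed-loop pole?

Closed loop: T(s) = K_p·G_p/(1+K_p·G_p) = 12/(0.0769s + 1 + 12), with pole at s = −(1 + 12)/0.0769 = −169.1.

s = -169.1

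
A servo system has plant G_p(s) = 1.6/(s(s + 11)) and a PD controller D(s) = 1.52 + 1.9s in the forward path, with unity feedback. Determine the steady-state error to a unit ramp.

The loop has one pole at the origin (type 1). Velocity error constant K_v = lim_{s→0} s·D(s)G_p(s) = 1.52·1.6/11 = 0.2211.
Steady-state error to a unit ramp: e_ss = 1/K_v = 4.52.

4.52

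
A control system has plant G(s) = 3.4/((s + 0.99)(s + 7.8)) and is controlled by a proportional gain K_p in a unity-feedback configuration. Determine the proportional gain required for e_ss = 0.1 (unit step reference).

K_p = 20.4

Steady-state error for a unit step on this type-0 loop is 1/(1 + K_p·G(0)).
G(0) = 0.4403. Require 1/(1 + K_p·0.4403) = 0.1, so 1 + 0.4403·K_p = 10.
K_p = (10 − 1)/0.4403 = 20.4.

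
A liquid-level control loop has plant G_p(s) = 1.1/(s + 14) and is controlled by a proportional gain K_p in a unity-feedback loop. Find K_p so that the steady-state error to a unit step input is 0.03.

Steady-state error for a unit step on this type-0 loop is 1/(1 + K_p·G_p(0)).
G_p(0) = 0.07857. Require 1/(1 + K_p·0.07857) = 0.03, so 1 + 0.07857·K_p = 33.33.
K_p = (33.33 − 1)/0.07857 = 412.

K_p = 412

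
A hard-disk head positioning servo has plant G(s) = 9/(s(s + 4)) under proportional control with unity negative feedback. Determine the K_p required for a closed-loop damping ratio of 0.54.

K_p = 1.52

Closed-loop characteristic equation: s² + 4s + K_p·9 = 0.
So ω_n = √(9K_p) and 2ζω_n = 4, giving ζ = 4/(2√(9K_p)).
Setting ζ = 0.54: √(9K_p) = 4/(2·0.54) = 3.704, so K_p = 13.72/9 = 1.52.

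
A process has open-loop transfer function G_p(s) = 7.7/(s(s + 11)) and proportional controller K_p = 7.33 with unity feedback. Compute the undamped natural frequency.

1 + K_p·G_p(s) = 0 gives s² + 11s + 56.44 = 0.
So ω_n² = 56.44 ⇒ ω_n = 7.513 rad/s, and ζ = 11/(2ω_n) = 0.732.

ω_n = 7.51 rad/s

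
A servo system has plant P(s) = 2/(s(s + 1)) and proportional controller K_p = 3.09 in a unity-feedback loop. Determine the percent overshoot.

52.5%

The closed-loop denominator s² + 1s + 6.18 gives ω_n = √6.18 = 2.486 and ζ = 1/(2ω_n) = 0.2011.
%OS = 100·exp(−πζ/√(1−ζ²)) = 100·exp(−π·0.2011/√0.9595) = 52.5%.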